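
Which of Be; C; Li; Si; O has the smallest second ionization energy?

Si

After 1 electron has been removed, what remains? Be⁺ still has 1 valence electron; C⁺ still has 3 valence electrons; Li⁺ is the bare [He] core; Si⁺ still has 3 valence electrons; O⁺ still has 5 valence electrons.
Pulling an electron out of a noble-gas core costs far more than removing a remaining valence electron, so Li sits at the high end of IE_2.
Valence configurations: Be⁺ [He]2s¹, C⁺ [He]2s²2p¹, Si⁺ [Ne]3s²3p¹, O⁺ [He]2s²2p³.
Approximate IE_2 values (kJ/mol): Be 1757, C 2353, Li 7298, Si 1577, O 3388.
So the second ionization energies run Si < Be < C < O < Li.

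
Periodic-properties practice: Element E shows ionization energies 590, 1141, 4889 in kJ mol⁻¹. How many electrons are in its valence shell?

2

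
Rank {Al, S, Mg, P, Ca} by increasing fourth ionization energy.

S < P < Ca < Mg < Al

IE_4 is the cost of taking one more electron from the +3 cation: Al³⁺ is the bare [Ne] core; S³⁺ still has 3 valence electrons; Mg³⁺ is already 1 electron into the core; P³⁺ still has 2 valence electrons; Ca³⁺ is already 1 electron into the core.
Breaking into a closed-shell core is much more expensive than removing a leftover valence electron — Ca, Mg and Al have the largest IE_4 here.
Valence configurations: S³⁺ [Ne]3s²3p¹, P³⁺ [Ne]3s².
S³⁺ loses a lone 3p electron whereas P³⁺ must break into a filled 3s² pair, so IE_4(P) > IE_4(S) even though S has the higher nuclear charge.
Tabulated IE_4 (kJ/mol): Al 11577, S 4556, Mg 10543, P 4964, Ca 6491.
Hence IE_4: S < P < Ca < Mg < Al.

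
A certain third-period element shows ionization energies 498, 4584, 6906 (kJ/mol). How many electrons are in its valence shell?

Look for the largest jump between consecutive ionization energies: IE2/IE1 ≈ 9.2, far larger than any earlier ratio.
That jump marks the point where a core electron is being removed. So the atom has 1 valence electron.

1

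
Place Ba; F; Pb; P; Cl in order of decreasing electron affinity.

F is in period 2, group 17; P is in period 3, group 15; Cl is in period 3, group 17; Ba is in period 6, group 2; Pb is in period 6, group 14.
Atoms with high Z_eff and room in the valence shell (especially the halogens) have the most exothermic electron affinities.
These span different periods and groups, so the two trends combine.
Pb > Ba: both are in period 6; the period trend gives Pb the larger value.
P > Pb: relative to Pb, both the across-period and down-group shifts push P's electron affinity up.
F > P: relative to P, both the across-period and down-group shifts push F's electron affinity up.
Cl > F: this pair runs against the simple trend — see the exception note.
Note the exception: Cl has a higher electron affinity than F, contrary to the simple trend — F's small 2p subshell makes the incoming electron feel strong e⁻–e⁻ repulsion, so Cl actually releases more energy on gaining an electron.
Approximate values (kJ/mol): F 328, P 72, Cl 349, Ba 14, Pb 35.
So from highest to lowest: Cl > F > P > Pb > Ba.

Cl, F, P, Pb, Ba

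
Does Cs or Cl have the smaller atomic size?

Cl is in period 3, group 17; Cs is in period 6, group 1.
Across a period the added protons contract the valence shell; down a group each new principal shell makes the atom larger.
Neither a single period nor a single group — weigh both effects.
Cs > Cl: relative to Cl, both the across-period and down-group shifts push Cs's atomic radius up.
Approximate values (pm): Cl 99, Cs 232.
So Cl has the smaller atomic size (Cl < Cs).

Cl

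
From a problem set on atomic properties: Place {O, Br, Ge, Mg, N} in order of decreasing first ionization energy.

N is in period 2, group 15; O is in period 2, group 16; Mg is in period 3, group 2; Ge is in period 4, group 14; Br is in period 4, group 17.
Across a period the outer electron is held more tightly (higher IE₁); down a group it sits in a higher shell, more shielded, and comes off more easily.
Neither a single period nor a single group — weigh both effects.
Ge > Mg: the two effects oppose for this pair; the across-period effect wins (762 vs 738 kJ/mol).
Br > Ge: both are in period 4; the period trend gives Br the larger value.
O > Br: period and group pull opposite ways; the down-group shift dominates (1314 vs 1140 kJ/mol).
N > O: this pair runs against the simple trend — see the exception note.
Note the exception: N has a higher first ionization energy than O, contrary to the simple trend — pairing an electron in O's 2p⁴ costs repulsion energy, so O ionizes more easily than half-filled N (2p³).
For reference (kJ/mol): N 1402, O 1314, Mg 738, Ge 762, Br 1140.
So from highest to lowest: N > O > Br > Ge > Mg.

N > O > Br > Ge > Mg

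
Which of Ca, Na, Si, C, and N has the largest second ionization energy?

Na

IE_2 is the cost of taking one more electron from the +1 cation: Ca⁺ still has 1 valence electron; Na⁺ is the bare [Ne] core; Si⁺ still has 3 valence electrons; C⁺ still has 3 valence electrons; N⁺ still has 4 valence electrons.
Pulling an electron out of a noble-gas core costs far more than removing a remaining valence electron, so Na sits at the high end of IE_2.
Valence configurations: Ca⁺ [Ar]4s¹, Si⁺ [Ne]3s²3p¹, C⁺ [He]2s²2p¹, N⁺ [He]2s²2p².
Tabulated IE_2 (kJ/mol): Ca 1145, Na 4562, Si 1577, C 2353, N 2856.
Hence IE_2: Ca < Si < C < N < Na.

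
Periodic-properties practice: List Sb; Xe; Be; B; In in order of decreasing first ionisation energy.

Be is in period 2, group 2; B is in period 2, group 13; In is in period 5, group 13; Sb is in period 5, group 15; Xe is in period 5, group 18.
Across a period the outer electron is held more tightly (higher IE₁); down a group it sits in a higher shell, more shielded, and comes off more easily.
Neither a single period nor a single group — weigh both effects.
B > In: they share group 13; the group trend gives B the larger value.
Sb > B: the two effects oppose for this pair; the across-period effect wins (831 vs 801 kJ/mol).
Be > Sb: the two effects oppose for this pair; the down-group effect wins (900 vs 831 kJ/mol).
Xe > Be: the two effects oppose for this pair; the across-period effect wins (1170 vs 900 kJ/mol).
Note the exception: Be has a higher first ionization energy than B, contrary to the simple trend — removing B's lone 2p electron is easier than breaking Be's filled 2s².
Approximate values (kJ/mol): Be 900, B 801, In 558, Sb 831, Xe 1170.
So from highest to lowest: Xe > Be > Sb > B > In.

Xe > Be > Sb > B > In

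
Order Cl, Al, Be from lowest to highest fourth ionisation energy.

Cl, Al, Be

After 3 electrons have been removed, what remains? Cl³⁺ still has 4 valence electrons; Al³⁺ is the bare [Ne] core; Be³⁺ is already 1 electron into the core.
Breaking into a closed-shell core is much more expensive than removing a leftover valence electron — Al and Be have the largest IE_4 here.
The numbers (kJ/mol): Cl 5159, Al 11577, Be 21007.
So the fourth ionization energies run Cl < Al < Be.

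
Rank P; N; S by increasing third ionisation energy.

IE_3 is the cost of taking one more electron from the +2 cation: P²⁺ still has 3 valence electrons; N²⁺ still has 3 valence electrons; S²⁺ still has 4 valence electrons.
All are still removing valence electrons, so compare the +2 ions as you would atoms: IE_3 generally rises across a period (higher Z_eff) and falls down a group (larger shell), subject to the usual subshell exceptions.
Valence configurations: P²⁺ [Ne]3s²3p¹, N²⁺ [He]2s²2p¹, S²⁺ [Ne]3s²3p².
Tabulated IE_3 (kJ/mol): P 2914, N 4578, S 3357.
So the third ionization energies run P < S < N.

P, S, N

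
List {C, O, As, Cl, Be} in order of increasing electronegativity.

Be is in period 2, group 2; C is in period 2, group 14; O is in period 2, group 16; Cl is in period 3, group 17; As is in period 4, group 15.
Electronegativity increases across a period and decreases down a group, tracking effective nuclear charge and atomic size.
These span different periods and groups, so the two trends combine.
As > Be: period and group pull opposite ways; the across-period shift dominates (2.18 vs 1.57).
C > As: the two effects oppose for this pair; the down-group effect wins (2.55 vs 2.18).
Cl > C: the two effects oppose for this pair; the across-period effect wins (3.16 vs 2.55).
O > Cl: period and group pull opposite ways; the down-group shift dominates (3.44 vs 3.16).
Tabulated electronegativity (Pauling): Be 1.57, C 2.55, O 3.44, Cl 3.16, As 2.18.
So from lowest to highest: Be < As < C < Cl < O.

Be < As < C < Cl < O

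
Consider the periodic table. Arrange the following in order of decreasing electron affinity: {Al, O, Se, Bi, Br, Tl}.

Br > Se > O > Bi > Al > Tl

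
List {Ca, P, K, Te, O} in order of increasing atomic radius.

O < P < Te < Ca < K

Radius decreases left→right (rising Z_eff, same n) and increases top→bottom (higher n).
Neither a single period nor a single group — weigh both effects.
P > O: relative to O, both the across-period and down-group shifts push P's atomic radius up.
Te > P: period and group pull opposite ways; the down-group shift dominates (136 vs 111 pm).
Ca > Te: period and group pull opposite ways; the across-period shift dominates (171 vs 136 pm).
K > Ca: K lies to the left of Ca in period 4, so the across-period effect alone puts K larger.
Tabulated atomic radius (pm): O 63, P 111, K 196, Ca 171, Te 136.
So from smallest to largest: O < P < Te < Ca < K.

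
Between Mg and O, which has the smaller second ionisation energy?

The second ionization energy removes an electron from the +1 ion. For each element: Mg⁺ still has 1 valence electron; O⁺ still has 5 valence electrons.
All are still removing valence electrons, so compare the +1 ions as you would atoms: IE_2 generally rises across a period (higher Z_eff) and falls down a group (larger shell), subject to the usual subshell exceptions.
Valence configurations: Mg⁺ [Ne]3s¹, O⁺ [He]2s²2p³.
Approximate IE_2 values (kJ/mol): Mg 1451, O 3388.
Putting it together, IE_2: Mg < O.

Mg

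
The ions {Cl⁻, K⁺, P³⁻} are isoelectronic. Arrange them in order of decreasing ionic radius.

P³⁻, Cl⁻, K⁺

All of these have 18 electrons, so size is governed by nuclear charge alone: the more protons, the stronger the pull on the same electron cloud, and the smaller the ion.
Nuclear charges: K⁺ (Z=19), Cl⁻ (Z=17), P³⁻ (Z=15).
Largest to smallest: P³⁻ > Cl⁻ > K⁺.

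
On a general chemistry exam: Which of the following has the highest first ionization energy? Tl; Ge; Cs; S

S

Across a period the outer electron is held more tightly (higher IE₁); down a group it sits in a higher shell, more shielded, and comes off more easily.
Neither a single period nor a single group — weigh both effects.
Tl > Cs: Tl lies to the right of Cs in period 6, so the across-period effect alone puts Tl higher.
Ge > Tl: relative to Tl, both the across-period and down-group shifts push Ge's first ionization energy up.
S > Ge: both effects reinforce here, so S is clearly the higher of the two.
For reference (kJ/mol): S 1000, Ge 762, Cs 376, Tl 589.
The highest first ionization energy among these belongs to S.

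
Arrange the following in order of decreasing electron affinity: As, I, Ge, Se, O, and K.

EA tends to increase across a period and decrease down a group, though the pattern is less regular than for IE or radius.
Here both period and group differ, so the two effects have to be weighed against each other.
As > K: both are in period 4; the period trend gives As the larger value.
Ge > As: this pair runs against the simple trend — see the exception note.
O > Ge: both effects reinforce here, so O is clearly the higher of the two.
Se > O: this pair runs against the simple trend — see the exception note.
I > Se: the two effects oppose for this pair; the across-period effect wins (295 vs 195 kJ/mol).
Note the exception: Ge has a higher electron affinity than As, contrary to the simple trend — adding an electron to As's half-filled 4p³ is unfavourable, so Ge (4p²) has the more exothermic EA.
Note the exception: Se has a higher electron affinity than O, contrary to the simple trend — O's compact 2p subshell gives strong electron–electron repulsion on the added electron.
For reference (kJ/mol): O 141, K 48, Ge 119, As 78, Se 195, I 295.
So from highest to lowest: I > Se > O > Ge > As > K.

I > Se > O > Ge > As > K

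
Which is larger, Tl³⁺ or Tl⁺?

Both ions have Z = 81 protons, but Tl³⁺ has lost more electrons, so its remaining electrons feel a larger effective nuclear charge per electron and are pulled in more tightly.
Higher positive charge → smaller ion, so Tl⁺ > Tl³⁺.

Tl⁺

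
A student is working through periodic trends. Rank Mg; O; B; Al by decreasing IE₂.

Consider each +1 ion: Mg⁺ still has 1 valence electron; O⁺ still has 5 valence electrons; B⁺ still has 2 valence electrons; Al⁺ still has 2 valence electrons.
All are still removing valence electrons, so compare the +1 ions as you would atoms: IE_2 generally rises across a period (higher Z_eff) and falls down a group (larger shell), subject to the usual subshell exceptions.
Valence configurations: Mg⁺ [Ne]3s¹, O⁺ [He]2s²2p³, B⁺ [He]2s², Al⁺ [Ne]3s².
Approximate IE_2 values (kJ/mol): Mg 1451, O 3388, B 2427, Al 1817.
So the second ionization energies run Mg < Al < B < O.

O > B > Al > Mg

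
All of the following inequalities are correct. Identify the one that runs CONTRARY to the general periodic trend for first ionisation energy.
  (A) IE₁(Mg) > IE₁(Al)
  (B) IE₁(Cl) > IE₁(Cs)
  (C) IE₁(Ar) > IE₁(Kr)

(A)

The general trend: first ionisation energy increases across a period and decreases down a group.
(A) Mg (period 3, group 2) vs Al (period 3, group 13): the stated order contradicts the simple trend.
(B) Cl (period 3, group 17) vs Cs (period 6, group 1): the stated order agrees with the simple trend.
(C) Ar (period 3, group 18) vs Kr (period 4, group 18): the stated order agrees with the simple trend.
The exception is (A): Al's single 3p electron is easier to remove than one from Mg's filled 3s².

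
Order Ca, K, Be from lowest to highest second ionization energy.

Ca, Be, K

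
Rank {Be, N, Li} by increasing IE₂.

Be < N < Li

IE_2 is the cost of taking one more electron from the +1 cation: Be⁺ still has 1 valence electron; N⁺ still has 4 valence electrons; Li⁺ is the bare [He] core.
Breaking into a closed-shell core is much more expensive than removing a leftover valence electron — Li has the largest IE_2 here.
Valence configurations: Be⁺ [He]2s¹, N⁺ [He]2s²2p².
Approximate IE_2 values (kJ/mol): Be 1757, N 2856, Li 7298.
Hence IE_2: Be < N < Li.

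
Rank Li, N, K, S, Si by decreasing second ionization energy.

Consider each +1 ion: Li⁺ is the bare [He] core; N⁺ still has 4 valence electrons; K⁺ is the bare [Ar] core; S⁺ still has 5 valence electrons; Si⁺ still has 3 valence electrons.
Pulling an electron out of a noble-gas core costs far more than removing a remaining valence electron, so K and Li sit at the high end of IE_2.
Valence configurations: N⁺ [He]2s²2p², S⁺ [Ne]3s²3p³, Si⁺ [Ne]3s²3p¹.
The numbers (kJ/mol): Li 7298, N 2856, K 3052, S 2252, Si 1577.
Hence IE_2: Si < S < N < K < Li.

Li, K, N, S, Si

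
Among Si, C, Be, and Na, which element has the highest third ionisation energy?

Be

IE_3 is the cost of taking one more electron from the +2 cation: Si²⁺ still has 2 valence electrons; C²⁺ still has 2 valence electrons; Be²⁺ is the bare [He] core; Na²⁺ is already 1 electron into the core.
Core electrons are held far more tightly than valence electrons, so Na and Be top the IE_3 order.
Valence configurations: Si²⁺ [Ne]3s², C²⁺ [He]2s².
Approximate IE_3 values (kJ/mol): Si 3232, C 4620, Be 14849, Na 6910.
Putting it together, IE_3: Si < C < Na < Be.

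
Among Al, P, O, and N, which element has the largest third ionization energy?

O

Consider each +2 ion: Al²⁺ still has 1 valence electron; P²⁺ still has 3 valence electrons; O²⁺ still has 4 valence electrons; N²⁺ still has 3 valence electrons.
All are still removing valence electrons, so compare the +2 ions as you would atoms: IE_3 generally rises across a period (higher Z_eff) and falls down a group (larger shell), subject to the usual subshell exceptions.
Valence configurations: Al²⁺ [Ne]3s¹, P²⁺ [Ne]3s²3p¹, O²⁺ [He]2s²2p², N²⁺ [He]2s²2p¹.
Approximate IE_3 values (kJ/mol): Al 2745, P 2914, O 5300, N 4578.
So the third ionization energies run Al < P < N < O.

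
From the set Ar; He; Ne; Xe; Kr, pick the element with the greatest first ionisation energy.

He is in period 1, group 18; Ne is in period 2, group 18; Ar is in period 3, group 18; Kr is in period 4, group 18; Xe is in period 5, group 18.
IE₁ increases left→right with effective nuclear charge and decreases top→bottom as the valence shell moves farther out.
All are in group 18, so first ionization energy increases up the group.
The greatest first ionisation energy among these belongs to He.

He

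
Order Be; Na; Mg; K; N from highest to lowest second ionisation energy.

Consider each +1 ion: Be⁺ still has 1 valence electron; Na⁺ is the bare [Ne] core; Mg⁺ still has 1 valence electron; K⁺ is the bare [Ar] core; N⁺ still has 4 valence electrons.
Pulling an electron out of a noble-gas core costs far more than removing a remaining valence electron, so K and Na sit at the high end of IE_2.
Valence configurations: Be⁺ [He]2s¹, Mg⁺ [Ne]3s¹, N⁺ [He]2s²2p².
Approximate IE_2 values (kJ/mol): Be 1757, Na 4562, Mg 1451, K 3052, N 2856.
Hence IE_2: Mg < Be < N < K < Na.

Na, K, N, Be, Mg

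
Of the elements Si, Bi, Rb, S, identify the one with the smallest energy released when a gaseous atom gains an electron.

Rb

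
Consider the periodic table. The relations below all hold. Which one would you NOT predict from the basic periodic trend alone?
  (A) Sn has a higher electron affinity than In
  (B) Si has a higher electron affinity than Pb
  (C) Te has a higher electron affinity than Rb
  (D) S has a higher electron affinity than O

The general trend: electron affinity increases across a period and decreases down a group.
(A) Sn (period 5, group 14) vs In (period 5, group 13): the stated order agrees with the simple trend.
(B) Si (period 3, group 14) vs Pb (period 6, group 14): the stated order agrees with the simple trend.
(C) Te (period 5, group 16) vs Rb (period 5, group 1): the stated order agrees with the simple trend.
(D) S (period 3, group 16) vs O (period 2, group 16): the stated order contradicts the simple trend.
The exception is (D): the compact 2p subshell of O repels the added electron more than S's larger 3p does.

(D)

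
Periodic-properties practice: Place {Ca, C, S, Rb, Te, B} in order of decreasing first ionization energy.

C > S > Te > B > Ca > Rb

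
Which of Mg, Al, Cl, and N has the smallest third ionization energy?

After 2 electrons have been removed, what remains? Mg²⁺ is the bare [Ne] core; Al²⁺ still has 1 valence electron; Cl²⁺ still has 5 valence electrons; N²⁺ still has 3 valence electrons.
Breaking into a closed-shell core is much more expensive than removing a leftover valence electron — Mg has the largest IE_3 here.
Valence configurations: Al²⁺ [Ne]3s¹, Cl²⁺ [Ne]3s²3p³, N²⁺ [He]2s²2p¹.
The numbers (kJ/mol): Mg 7733, Al 2745, Cl 3822, N 4578.
Putting it together, IE_3: Al < Cl < N < Mg.

Al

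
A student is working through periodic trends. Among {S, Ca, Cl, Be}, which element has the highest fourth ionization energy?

Be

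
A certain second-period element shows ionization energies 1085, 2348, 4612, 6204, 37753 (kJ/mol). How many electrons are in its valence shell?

4

Look for the largest jump between consecutive ionization energies: IE5/IE4 ≈ 6.1, far larger than any earlier ratio.
That jump marks the point where a core electron is being removed. So the atom has 4 valence electrons.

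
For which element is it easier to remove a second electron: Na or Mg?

Consider each +1 ion: Na⁺ is the bare [Ne] core; Mg⁺ still has 1 valence electron.
Pulling an electron out of a noble-gas core costs far more than removing a remaining valence electron, so Na sits at the high end of IE_2.
Approximate IE_2 values (kJ/mol): Na 4562, Mg 1451.
So the second ionization energies run Mg < Na.

Mg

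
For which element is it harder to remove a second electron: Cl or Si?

Consider each +1 ion: Cl⁺ still has 6 valence electrons; Si⁺ still has 3 valence electrons.
All are still removing valence electrons, so compare the +1 ions as you would atoms: IE_2 generally rises across a period (higher Z_eff) and falls down a group (larger shell), subject to the usual subshell exceptions.
Valence configurations: Cl⁺ [Ne]3s²3p⁴, Si⁺ [Ne]3s²3p¹.
The numbers (kJ/mol): Cl 2298, Si 1577.
Overall IE_2 order: Si < Cl.

Cl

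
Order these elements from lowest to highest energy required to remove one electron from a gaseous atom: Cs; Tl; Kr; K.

IE₁ increases left→right with effective nuclear charge and decreases top→bottom as the valence shell moves farther out.
These span different periods and groups, so the two trends combine.
K > Cs: K sits above Cs in group 1, so the down-group effect alone puts K higher.
Tl > K: period and group pull opposite ways; the across-period shift dominates (589 vs 419 kJ/mol).
Kr > Tl: relative to Tl, both the across-period and down-group shifts push Kr's first ionization energy up.
Approximate values (kJ/mol): K 419, Kr 1351, Cs 376, Tl 589.
So from lowest to highest: Cs < K < Tl < Kr.

Cs < K < Tl < Kr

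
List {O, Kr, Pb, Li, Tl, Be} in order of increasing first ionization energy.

Li < Tl < Pb < Be < O < Kr

Li is in period 2, group 1; Be is in period 2, group 2; O is in period 2, group 16; Kr is in period 4, group 18; Tl is in period 6, group 13; Pb is in period 6, group 14.
Removing the outermost electron gets harder across a period and easier down a group.
These span different periods and groups, so the two trends combine.
Tl > Li: period and group pull opposite ways; the across-period shift dominates (589 vs 520 kJ/mol).
Pb > Tl: Pb lies to the right of Tl in period 6, so the across-period effect alone puts Pb higher.
Be > Pb: the two effects oppose for this pair; the down-group effect wins (900 vs 716 kJ/mol).
O > Be: both are in period 2; the period trend gives O the larger value.
Kr > O: the two effects oppose for this pair; the across-period effect wins (1351 vs 1314 kJ/mol).
For reference (kJ/mol): Li 520, Be 900, O 1314, Kr 1351, Tl 589, Pb 716.
So from lowest to highest: Li < Tl < Pb < Be < O < Kr.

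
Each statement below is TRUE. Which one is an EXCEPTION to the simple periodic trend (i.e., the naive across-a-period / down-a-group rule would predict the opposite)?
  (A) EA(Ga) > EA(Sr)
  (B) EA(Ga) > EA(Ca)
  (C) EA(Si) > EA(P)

(C)

The general trend: electron affinity increases across a period and decreases down a group.
(A) Ga (period 4, group 13) vs Sr (period 5, group 2): the stated order agrees with the simple trend.
(B) Ga (period 4, group 13) vs Ca (period 4, group 2): the stated order agrees with the simple trend.
(C) Si (period 3, group 14) vs P (period 3, group 15): the stated order contradicts the simple trend.
The exception is (C): adding an electron to P's half-filled 3p³ is unfavourable, so Si (3p²) has the more exothermic EA.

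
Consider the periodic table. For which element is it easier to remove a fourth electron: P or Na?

P

After 3 electrons have been removed, what remains? P³⁺ still has 2 valence electrons; Na³⁺ is already 2 electrons into the core.
Pulling an electron out of a noble-gas core costs far more than removing a remaining valence electron, so Na sits at the high end of IE_4.
The numbers (kJ/mol): P 4964, Na 9543.
So the fourth ionization energies run P < Na.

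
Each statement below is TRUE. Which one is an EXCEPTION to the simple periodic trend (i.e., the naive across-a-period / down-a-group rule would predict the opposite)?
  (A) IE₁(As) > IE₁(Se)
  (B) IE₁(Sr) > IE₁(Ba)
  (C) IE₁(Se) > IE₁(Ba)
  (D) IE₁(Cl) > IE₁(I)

The general trend: IE₁ increases across a period and decreases down a group.
(A) As (period 4, group 15) vs Se (period 4, group 16): the stated order contradicts the simple trend.
(B) Sr (period 5, group 2) vs Ba (period 6, group 2): the stated order agrees with the simple trend.
(C) Se (period 4, group 16) vs Ba (period 6, group 2): the stated order agrees with the simple trend.
(D) Cl (period 3, group 17) vs I (period 5, group 17): the stated order agrees with the simple trend.
The exception is (A): Se (4p⁴) ionizes more easily than half-filled As (4p³).

(A)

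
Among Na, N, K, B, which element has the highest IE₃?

Na

After 2 electrons have been removed, what remains? Na²⁺ is already 1 electron into the core; N²⁺ still has 3 valence electrons; K²⁺ is already 1 electron into the core; B²⁺ still has 1 valence electron.
Usually core removal costs more than valence removal, but here the competition is close: a tightly held n=2 valence electron can cost more to remove than an n=3 core electron, so the actual values have to decide it.
Valence configurations: N²⁺ [He]2s²2p¹, B²⁺ [He]2s¹.
The numbers (kJ/mol): Na 6910, N 4578, K 4420, B 3660.
Hence IE_3: B < K < N < Na.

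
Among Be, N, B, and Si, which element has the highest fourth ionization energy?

B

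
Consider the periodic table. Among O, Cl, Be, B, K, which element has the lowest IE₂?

Be

IE_2 is the cost of taking one more electron from the +1 cation: O⁺ still has 5 valence electrons; Cl⁺ still has 6 valence electrons; Be⁺ still has 1 valence electron; B⁺ still has 2 valence electrons; K⁺ is the bare [Ar] core.
Usually core removal costs more than valence removal, but here the competition is close: a tightly held n=2 valence electron can cost more to remove than an n=3 core electron, so the actual values have to decide it.
Valence configurations: O⁺ [He]2s²2p³, Cl⁺ [Ne]3s²3p⁴, Be⁺ [He]2s¹, B⁺ [He]2s².
Approximate IE_2 values (kJ/mol): O 3388, Cl 2298, Be 1757, B 2427, K 3052.
Putting it together, IE_2: Be < Cl < B < K < O.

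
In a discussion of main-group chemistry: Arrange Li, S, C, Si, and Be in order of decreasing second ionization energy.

IE_2 is the cost of taking one more electron from the +1 cation: Li⁺ is the bare [He] core; S⁺ still has 5 valence electrons; C⁺ still has 3 valence electrons; Si⁺ still has 3 valence electrons; Be⁺ still has 1 valence electron.
Breaking into a closed-shell core is much more expensive than removing a leftover valence electron — Li has the largest IE_2 here.
Valence configurations: S⁺ [Ne]3s²3p³, C⁺ [He]2s²2p¹, Si⁺ [Ne]3s²3p¹, Be⁺ [He]2s¹.
Approximate IE_2 values (kJ/mol): Li 7298, S 2252, C 2353, Si 1577, Be 1757.
Putting it together, IE_2: Si < Be < S < C < Li.

Li > C > S > Be > Si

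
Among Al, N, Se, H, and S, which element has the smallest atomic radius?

H is in period 1, group 1; N is in period 2, group 15; Al is in period 3, group 13; S is in period 3, group 16; Se is in period 4, group 16.
Moving right in a period, electrons are added to the same shell under a stronger nuclear pull, so atoms get smaller; moving down, a new shell is opened and atoms get larger.
These span different periods and groups, so the two trends combine.
N > H: the two effects oppose for this pair; the down-group effect wins (71 vs 32 pm).
S > N: the two effects oppose for this pair; the down-group effect wins (103 vs 71 pm).
Se > S: Se sits below S in group 16, so the down-group effect alone puts Se larger.
Al > Se: the two effects oppose for this pair; the across-period effect wins (126 vs 116 pm).
For reference (pm): H 32, N 71, Al 126, S 103, Se 116.
The smallest atomic radius among these belongs to H.

H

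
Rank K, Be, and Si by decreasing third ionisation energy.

Consider each +2 ion: K²⁺ is already 1 electron into the core; Be²⁺ is the bare [He] core; Si²⁺ still has 2 valence electrons.
Breaking into a closed-shell core is much more expensive than removing a leftover valence electron — K and Be have the largest IE_3 here.
Tabulated IE_3 (kJ/mol): K 4420, Be 14849, Si 3232.
So the third ionization energies run Si < K < Be.

Be > K > Si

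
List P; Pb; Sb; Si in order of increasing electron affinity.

Pb < P < Sb < Si

Si is in period 3, group 14; P is in period 3, group 15; Sb is in period 5, group 15; Pb is in period 6, group 14.
Electron affinity generally becomes more exothermic across a period toward the halogens and less exothermic down a group.
Neither a single period nor a single group — weigh both effects.
P > Pb: both effects reinforce here, so P is clearly the higher of the two.
Sb > P: this pair runs against the simple trend — see the exception note.
Si > Sb: the two effects oppose for this pair; the down-group effect wins (134 vs 103 kJ/mol).
Note the exception: Sb has a higher electron affinity than P, contrary to the simple trend — both are half-filled np³, but the pairing/repulsion penalty for the added electron shrinks as the p orbitals become larger and more diffuse down the group, and for Sb that outweighs the weaker nuclear attraction.
Note the exception: Si has a higher electron affinity than P, contrary to the simple trend — adding an electron to P's half-filled 3p³ is unfavourable, so Si (3p²) has the more exothermic EA.
Approximate values (kJ/mol): Si 134, P 72, Sb 103, Pb 35.
So from lowest to highest: Pb < P < Sb < Si.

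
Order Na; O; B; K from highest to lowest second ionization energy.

Na, O, K, B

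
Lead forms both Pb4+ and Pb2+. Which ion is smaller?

Pb4+

Both ions have Z = 82 protons, but Pb4+ has lost more electrons, so its remaining electrons feel a larger effective nuclear charge per electron and are pulled in more tightly.
Higher positive charge → smaller ion, so Pb2+ > Pb4+.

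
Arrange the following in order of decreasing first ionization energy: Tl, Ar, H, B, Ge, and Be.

Across a period the outer electron is held more tightly (higher IE₁); down a group it sits in a higher shell, more shielded, and comes off more easily.
Here both period and group differ, so the two effects have to be weighed against each other.
Ge > Tl: relative to Tl, both the across-period and down-group shifts push Ge's first ionization energy up.
B > Ge: the two effects oppose for this pair; the down-group effect wins (801 vs 762 kJ/mol).
Be > B: this pair runs against the simple trend — see the exception note.
H > Be: period and group pull opposite ways; the down-group shift dominates (1312 vs 900 kJ/mol).
Ar > H: period and group pull opposite ways; the across-period shift dominates (1521 vs 1312 kJ/mol).
Note the exception: Be has a higher first ionization energy than B, contrary to the simple trend — removing B's lone 2p electron is easier than breaking Be's filled 2s².
For reference (kJ/mol): H 1312, Be 900, B 801, Ar 1521, Ge 762, Tl 589.
So from highest to lowest: Ar > H > Be > B > Ge > Tl.

Ar, H, Be, B, Ge, Tl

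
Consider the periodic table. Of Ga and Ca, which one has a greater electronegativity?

Ga

Ca is in period 4, group 2; Ga is in period 4, group 13.
Smaller atoms with higher effective nuclear charge are more electronegative.
All lie in period 4, so electronegativity increases left to right.
So Ga has the greater electronegativity (Ga > Ca).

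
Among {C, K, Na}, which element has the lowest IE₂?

C

Consider each +1 ion: C⁺ still has 3 valence electrons; K⁺ is the bare [Ar] core; Na⁺ is the bare [Ne] core.
Pulling an electron out of a noble-gas core costs far more than removing a remaining valence electron, so K and Na sit at the high end of IE_2.
The numbers (kJ/mol): C 2353, K 3052, Na 4562.
Putting it together, IE_2: C < K < Na.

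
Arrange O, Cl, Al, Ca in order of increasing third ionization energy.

Al < Cl < Ca < O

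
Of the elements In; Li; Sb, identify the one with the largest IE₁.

Sb

Li is in period 2, group 1; In is in period 5, group 13; Sb is in period 5, group 15.
First ionization energy rises across a period (greater Z_eff holds electrons more tightly) and falls down a group (valence electrons are farther from the nucleus).
Neither a single period nor a single group — weigh both effects.
In > Li: the two effects oppose for this pair; the across-period effect wins (558 vs 520 kJ/mol).
Sb > In: Sb lies to the right of In in period 5, so the across-period effect alone puts Sb higher.
For reference (kJ/mol): Li 520, In 558, Sb 831.
The largest IE₁ among these belongs to Sb.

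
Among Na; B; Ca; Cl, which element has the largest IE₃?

Na

IE_3 is the cost of taking one more electron from the +2 cation: Na²⁺ is already 1 electron into the core; B²⁺ still has 1 valence electron; Ca²⁺ is the bare [Ar] core; Cl²⁺ still has 5 valence electrons.
Core electrons are held far more tightly than valence electrons, so Ca and Na top the IE_3 order.
Valence configurations: B²⁺ [He]2s¹, Cl²⁺ [Ne]3s²3p³.
The numbers (kJ/mol): Na 6910, B 3660, Ca 4912, Cl 3822.
Hence IE_3: B < Cl < Ca < Na.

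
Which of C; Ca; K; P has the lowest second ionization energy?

The second ionization energy removes an electron from the +1 ion. For each element: C⁺ still has 3 valence electrons; Ca⁺ still has 1 valence electron; K⁺ is the bare [Ar] core; P⁺ still has 4 valence electrons.
Pulling an electron out of a noble-gas core costs far more than removing a remaining valence electron, so K sits at the high end of IE_2.
Valence configurations: C⁺ [He]2s²2p¹, Ca⁺ [Ar]4s¹, P⁺ [Ne]3s²3p².
The numbers (kJ/mol): C 2353, Ca 1145, K 3052, P 1907.
So the second ionization energies run Ca < P < C < K.

Ca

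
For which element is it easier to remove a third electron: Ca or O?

The third ionization energy removes an electron from the +2 ion. For each element: Ca²⁺ is the bare [Ar] core; O²⁺ still has 4 valence electrons.
Usually core removal costs more than valence removal, but here the competition is close: a tightly held n=2 valence electron can cost more to remove than an n=3 core electron, so the actual values have to decide it.
Tabulated IE_3 (kJ/mol): Ca 4912, O 5300.
Overall IE_3 order: Ca < O.

Ca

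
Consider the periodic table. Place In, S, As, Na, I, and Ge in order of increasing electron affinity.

Na is in period 3, group 1; S is in period 3, group 16; Ge is in period 4, group 14; As is in period 4, group 15; In is in period 5, group 13; I is in period 5, group 17.
Atoms with high Z_eff and room in the valence shell (especially the halogens) have the most exothermic electron affinities.
Neither a single period nor a single group — weigh both effects.
Na > In: the two effects oppose for this pair; the down-group effect wins (53 vs 29 kJ/mol).
As > Na: period and group pull opposite ways; the across-period shift dominates (78 vs 53 kJ/mol).
Ge > As: this pair runs against the simple trend — see the exception note.
S > Ge: relative to Ge, both the across-period and down-group shifts push S's electron affinity up.
I > S: period and group pull opposite ways; the across-period shift dominates (295 vs 200 kJ/mol).
Note the exception: Ge has a higher electron affinity than As, contrary to the simple trend — adding an electron to As's half-filled 4p³ is unfavourable, so Ge (4p²) has the more exothermic EA.
Tabulated electron affinity (kJ/mol): Na 53, S 200, Ge 119, As 78, In 29, I 295.
So from lowest to highest: In < Na < As < Ge < S < I.

In < Na < As < Ge < S < I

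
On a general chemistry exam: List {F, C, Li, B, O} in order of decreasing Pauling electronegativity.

Li is in period 2, group 1; B is in period 2, group 13; C is in period 2, group 14; O is in period 2, group 16; F is in period 2, group 17.
Atoms toward the upper right of the periodic table pull bonding electrons most strongly.
All lie in period 2, so electronegativity increases left to right.
So from highest to lowest: F > O > C > B > Li.

F > O > C > B > Li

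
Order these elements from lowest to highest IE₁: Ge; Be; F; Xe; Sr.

Removing the outermost electron gets harder across a period and easier down a group.
Neither a single period nor a single group — weigh both effects.
Ge > Sr: relative to Sr, both the across-period and down-group shifts push Ge's first ionization energy up.
Be > Ge: the two effects oppose for this pair; the down-group effect wins (900 vs 762 kJ/mol).
Xe > Be: the two effects oppose for this pair; the across-period effect wins (1170 vs 900 kJ/mol).
F > Xe: period and group pull opposite ways; the down-group shift dominates (1681 vs 1170 kJ/mol).
Tabulated first ionization energy (kJ/mol): Be 900, F 1681, Ge 762, Sr 550, Xe 1170.
So from lowest to highest: Sr < Ge < Be < Xe < F.

Sr < Ge < Be < Xe < F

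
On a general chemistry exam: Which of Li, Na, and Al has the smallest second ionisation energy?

Consider each +1 ion: Li⁺ is the bare [He] core; Na⁺ is the bare [Ne] core; Al⁺ still has 2 valence electrons.
Pulling an electron out of a noble-gas core costs far more than removing a remaining valence electron, so Na and Li sit at the high end of IE_2.
Tabulated IE_2 (kJ/mol): Li 7298, Na 4562, Al 1817.
Hence IE_2: Al < Na < Li.

Al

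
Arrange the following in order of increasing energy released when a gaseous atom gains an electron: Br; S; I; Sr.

Sr < S < I < Br

Electron affinity generally becomes more exothermic across a period toward the halogens and less exothermic down a group.
Here both period and group differ, so the two effects have to be weighed against each other.
S > Sr: both effects reinforce here, so S is clearly the higher of the two.
I > S: period and group pull opposite ways; the across-period shift dominates (295 vs 200 kJ/mol).
Br > I: they share group 17; the group trend gives Br the larger value.
Approximate values (kJ/mol): S 200, Br 325, Sr 5, I 295.
So from lowest to highest: Sr < S < I < Br.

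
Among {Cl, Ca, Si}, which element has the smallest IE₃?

Si

IE_3 is the cost of taking one more electron from the +2 cation: Cl²⁺ still has 5 valence electrons; Ca²⁺ is the bare [Ar] core; Si²⁺ still has 2 valence electrons.
Core electrons are held far more tightly than valence electrons, so Ca tops the IE_3 order.
Valence configurations: Cl²⁺ [Ne]3s²3p³, Si²⁺ [Ne]3s².
Tabulated IE_3 (kJ/mol): Cl 3822, Ca 4912, Si 3232.
Hence IE_3: Si < Cl < Ca.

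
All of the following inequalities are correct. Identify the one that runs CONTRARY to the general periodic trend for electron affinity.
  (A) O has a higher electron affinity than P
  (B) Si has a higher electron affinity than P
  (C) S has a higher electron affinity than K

The general trend: electron affinity increases across a period and decreases down a group.
(A) O (period 2, group 16) vs P (period 3, group 15): the stated order agrees with the simple trend.
(B) Si (period 3, group 14) vs P (period 3, group 15): the stated order contradicts the simple trend.
(C) S (period 3, group 16) vs K (period 4, group 1): the stated order agrees with the simple trend.
The exception is (B): adding an electron to P's half-filled 3p³ is unfavourable, so Si (3p²) has the more exothermic EA.

(B)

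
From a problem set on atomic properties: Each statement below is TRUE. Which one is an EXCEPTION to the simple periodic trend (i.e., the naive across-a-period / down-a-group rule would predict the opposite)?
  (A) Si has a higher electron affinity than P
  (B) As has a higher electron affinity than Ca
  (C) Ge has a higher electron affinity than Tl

(A)

The general trend: electron affinity increases across a period and decreases down a group.
(A) Si (period 3, group 14) vs P (period 3, group 15): the stated order contradicts the simple trend.
(B) As (period 4, group 15) vs Ca (period 4, group 2): the stated order agrees with the simple trend.
(C) Ge (period 4, group 14) vs Tl (period 6, group 13): the stated order agrees with the simple trend.
The exception is (A): adding an electron to P's half-filled 3p³ is unfavourable, so Si (3p²) has the more exothermic EA.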